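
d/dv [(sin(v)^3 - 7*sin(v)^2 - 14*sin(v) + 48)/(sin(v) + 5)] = 2*(sin(v)^3 + 4*sin(v)^2 - 35*sin(v) - 59)*cos(v)/(sin(v) + 5)^2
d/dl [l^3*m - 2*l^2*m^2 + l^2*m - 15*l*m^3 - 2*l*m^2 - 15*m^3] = m*(3*l^2 - 4*l*m + 2*l - 15*m^2 - 2*m)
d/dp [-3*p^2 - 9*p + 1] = -6*p - 9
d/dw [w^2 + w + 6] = 2*w + 1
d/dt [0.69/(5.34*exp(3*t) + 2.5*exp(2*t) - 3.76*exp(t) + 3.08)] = (-11.0538*exp(2*t) - 3.45*exp(t) + 2.5944)*exp(t)/(5.34*exp(3*t) + 2.5*exp(2*t) - 3.76*exp(t) + 3.08)^2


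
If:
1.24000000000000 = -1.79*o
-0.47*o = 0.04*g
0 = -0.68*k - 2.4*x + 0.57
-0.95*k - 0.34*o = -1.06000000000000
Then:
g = 8.14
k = 1.36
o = -0.69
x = -0.15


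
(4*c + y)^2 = 16*c^2 + 8*c*y + y^2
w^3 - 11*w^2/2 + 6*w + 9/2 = (w - 3)^2*(w + 1/2)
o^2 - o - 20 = (o - 5)*(o + 4)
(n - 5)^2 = n^2 - 10*n + 25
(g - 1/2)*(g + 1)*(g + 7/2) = g^3 + 4*g^2 + 5*g/4 - 7/4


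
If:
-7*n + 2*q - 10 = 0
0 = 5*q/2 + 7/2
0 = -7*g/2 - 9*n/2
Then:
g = 576/245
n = -64/35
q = -7/5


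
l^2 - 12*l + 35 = (l - 7)*(l - 5)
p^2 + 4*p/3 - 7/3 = (p - 1)*(p + 7/3)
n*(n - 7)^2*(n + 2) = n^4 - 12*n^3 + 21*n^2 + 98*n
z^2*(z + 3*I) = z^3 + 3*I*z^2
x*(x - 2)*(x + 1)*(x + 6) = x^4 + 5*x^3 - 8*x^2 - 12*x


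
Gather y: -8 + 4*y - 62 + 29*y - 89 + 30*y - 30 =63*y - 189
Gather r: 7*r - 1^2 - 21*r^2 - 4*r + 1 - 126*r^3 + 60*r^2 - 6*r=-126*r^3 + 39*r^2 - 3*r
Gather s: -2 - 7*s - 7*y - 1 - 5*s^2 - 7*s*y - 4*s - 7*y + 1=-5*s^2 + s*(-7*y - 11) - 14*y - 2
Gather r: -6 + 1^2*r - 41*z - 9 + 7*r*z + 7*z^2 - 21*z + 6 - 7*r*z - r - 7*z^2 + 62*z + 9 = 0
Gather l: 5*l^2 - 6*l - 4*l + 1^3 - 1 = 5*l^2 - 10*l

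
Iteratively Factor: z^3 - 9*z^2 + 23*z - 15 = (z - 3)*(z^2 - 6*z + 5) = (z - 5)*(z - 3)*(z - 1)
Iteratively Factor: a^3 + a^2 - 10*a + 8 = (a - 2)*(a^2 + 3*a - 4) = (a - 2)*(a + 4)*(a - 1)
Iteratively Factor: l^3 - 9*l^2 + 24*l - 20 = (l - 2)*(l^2 - 7*l + 10) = (l - 2)^2*(l - 5)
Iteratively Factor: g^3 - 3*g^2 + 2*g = (g - 1)*(g^2 - 2*g) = (g - 2)*(g - 1)*(g)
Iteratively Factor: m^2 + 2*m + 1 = (m + 1)*(m + 1)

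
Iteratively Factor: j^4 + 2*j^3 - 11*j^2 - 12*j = (j + 1)*(j^3 + j^2 - 12*j) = (j - 3)*(j + 1)*(j^2 + 4*j) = (j - 3)*(j + 1)*(j + 4)*(j)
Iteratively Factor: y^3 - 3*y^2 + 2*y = (y)*(y^2 - 3*y + 2) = y*(y - 2)*(y - 1)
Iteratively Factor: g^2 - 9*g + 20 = (g - 5)*(g - 4)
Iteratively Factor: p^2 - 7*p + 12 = (p - 3)*(p - 4)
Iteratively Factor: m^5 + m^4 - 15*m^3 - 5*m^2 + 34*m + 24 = (m + 4)*(m^4 - 3*m^3 - 3*m^2 + 7*m + 6) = (m - 2)*(m + 4)*(m^3 - m^2 - 5*m - 3) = (m - 3)*(m - 2)*(m + 4)*(m^2 + 2*m + 1) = (m - 3)*(m - 2)*(m + 1)*(m + 4)*(m + 1)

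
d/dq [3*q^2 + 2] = 6*q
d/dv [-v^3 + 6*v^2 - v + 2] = -3*v^2 + 12*v - 1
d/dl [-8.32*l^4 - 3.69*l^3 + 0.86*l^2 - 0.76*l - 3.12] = -33.28*l^3 - 11.07*l^2 + 1.72*l - 0.76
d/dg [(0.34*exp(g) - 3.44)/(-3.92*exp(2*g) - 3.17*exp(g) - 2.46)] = (1.3328*exp(2*g) - 26.9696*exp(g) - 11.7412)*exp(g)/(15.3664*exp(4*g) + 24.8528*exp(3*g) + 29.3353*exp(2*g) + 15.5964*exp(g) + 6.0516)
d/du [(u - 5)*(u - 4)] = 2*u - 9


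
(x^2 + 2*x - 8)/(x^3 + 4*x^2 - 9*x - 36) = (x - 2)/(x^2 - 9)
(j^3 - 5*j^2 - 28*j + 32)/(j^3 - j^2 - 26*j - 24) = (j^2 - 9*j + 8)/(j^2 - 5*j - 6)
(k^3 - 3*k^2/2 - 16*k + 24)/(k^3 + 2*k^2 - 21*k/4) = 2*(k^2 - 16)/(k*(2*k + 7))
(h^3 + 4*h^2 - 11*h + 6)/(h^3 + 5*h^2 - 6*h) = (h - 1)/h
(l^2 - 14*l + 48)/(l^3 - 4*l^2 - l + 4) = (l^2 - 14*l + 48)/(l^3 - 4*l^2 - l + 4)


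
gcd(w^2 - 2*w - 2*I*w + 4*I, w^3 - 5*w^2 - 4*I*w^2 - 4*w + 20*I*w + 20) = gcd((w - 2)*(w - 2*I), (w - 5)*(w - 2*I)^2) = w - 2*I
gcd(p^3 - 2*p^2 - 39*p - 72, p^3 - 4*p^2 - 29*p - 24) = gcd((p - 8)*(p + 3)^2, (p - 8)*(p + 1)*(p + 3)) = p^2 - 5*p - 24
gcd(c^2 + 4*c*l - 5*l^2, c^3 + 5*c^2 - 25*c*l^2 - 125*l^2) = c + 5*l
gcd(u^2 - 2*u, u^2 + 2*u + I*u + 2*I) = 1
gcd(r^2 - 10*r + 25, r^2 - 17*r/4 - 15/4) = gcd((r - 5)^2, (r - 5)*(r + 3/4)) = r - 5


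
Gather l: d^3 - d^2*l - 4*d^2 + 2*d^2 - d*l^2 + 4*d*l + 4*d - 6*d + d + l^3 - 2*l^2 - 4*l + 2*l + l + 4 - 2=d^3 - 2*d^2 - d + l^3 + l^2*(-d - 2) + l*(-d^2 + 4*d - 1) + 2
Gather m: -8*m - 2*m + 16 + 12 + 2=30 - 10*m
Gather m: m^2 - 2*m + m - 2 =m^2 - m - 2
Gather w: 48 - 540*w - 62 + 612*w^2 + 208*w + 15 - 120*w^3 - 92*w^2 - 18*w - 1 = -120*w^3 + 520*w^2 - 350*w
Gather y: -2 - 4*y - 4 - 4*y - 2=-8*y - 8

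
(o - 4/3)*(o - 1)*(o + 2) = o^3 - o^2/3 - 10*o/3 + 8/3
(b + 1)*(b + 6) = b^2 + 7*b + 6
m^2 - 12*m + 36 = (m - 6)^2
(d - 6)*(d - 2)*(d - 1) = d^3 - 9*d^2 + 20*d - 12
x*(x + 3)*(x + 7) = x^3 + 10*x^2 + 21*x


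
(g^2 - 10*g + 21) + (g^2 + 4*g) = 2*g^2 - 6*g + 21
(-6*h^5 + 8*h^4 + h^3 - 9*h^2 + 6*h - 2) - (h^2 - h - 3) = -6*h^5 + 8*h^4 + h^3 - 10*h^2 + 7*h + 1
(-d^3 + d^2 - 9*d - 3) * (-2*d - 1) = 2*d^4 - d^3 + 17*d^2 + 15*d + 3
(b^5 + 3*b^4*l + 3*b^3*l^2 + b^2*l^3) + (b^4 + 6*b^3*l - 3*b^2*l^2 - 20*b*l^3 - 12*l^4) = b^5 + 3*b^4*l + b^4 + 3*b^3*l^2 + 6*b^3*l + b^2*l^3 - 3*b^2*l^2 - 20*b*l^3 - 12*l^4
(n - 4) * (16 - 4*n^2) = -4*n^3 + 16*n^2 + 16*n - 64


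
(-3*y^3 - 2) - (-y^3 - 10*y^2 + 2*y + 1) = -2*y^3 + 10*y^2 - 2*y - 3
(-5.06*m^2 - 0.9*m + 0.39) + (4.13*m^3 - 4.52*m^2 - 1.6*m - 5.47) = 4.13*m^3 - 9.58*m^2 - 2.5*m - 5.08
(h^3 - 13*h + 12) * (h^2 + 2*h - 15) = h^5 + 2*h^4 - 28*h^3 - 14*h^2 + 219*h - 180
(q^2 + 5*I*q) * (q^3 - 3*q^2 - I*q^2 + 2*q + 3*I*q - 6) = q^5 - 3*q^4 + 4*I*q^4 + 7*q^3 - 12*I*q^3 - 21*q^2 + 10*I*q^2 - 30*I*q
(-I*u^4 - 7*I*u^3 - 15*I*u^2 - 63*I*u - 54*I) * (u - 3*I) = -I*u^5 - 3*u^4 - 7*I*u^4 - 21*u^3 - 15*I*u^3 - 45*u^2 - 63*I*u^2 - 189*u - 54*I*u - 162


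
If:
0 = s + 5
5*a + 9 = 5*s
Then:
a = -34/5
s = -5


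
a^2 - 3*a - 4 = (a - 4)*(a + 1)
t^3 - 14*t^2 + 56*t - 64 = (t - 8)*(t - 4)*(t - 2)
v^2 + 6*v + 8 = (v + 2)*(v + 4)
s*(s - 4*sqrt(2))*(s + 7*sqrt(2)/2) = s^3 - sqrt(2)*s^2/2 - 28*s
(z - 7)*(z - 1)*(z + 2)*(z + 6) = z^4 - 45*z^2 - 40*z + 84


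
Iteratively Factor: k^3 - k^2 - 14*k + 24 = (k - 3)*(k^2 + 2*k - 8) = (k - 3)*(k + 4)*(k - 2)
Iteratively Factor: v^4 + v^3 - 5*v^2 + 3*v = (v + 3)*(v^3 - 2*v^2 + v) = v*(v + 3)*(v^2 - 2*v + 1) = v*(v - 1)*(v + 3)*(v - 1)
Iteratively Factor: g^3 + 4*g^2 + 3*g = (g + 3)*(g^2 + g) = (g + 1)*(g + 3)*(g)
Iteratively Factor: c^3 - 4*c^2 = (c)*(c^2 - 4*c) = c^2*(c - 4)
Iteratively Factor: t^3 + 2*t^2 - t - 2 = (t - 1)*(t^2 + 3*t + 2) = (t - 1)*(t + 1)*(t + 2)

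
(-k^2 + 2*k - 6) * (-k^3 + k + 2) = k^5 - 2*k^4 + 5*k^3 - 2*k - 12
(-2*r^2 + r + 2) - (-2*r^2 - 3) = r + 5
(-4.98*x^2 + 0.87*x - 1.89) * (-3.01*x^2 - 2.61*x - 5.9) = 14.9898*x^4 + 10.3791*x^3 + 32.8002*x^2 - 0.200100000000001*x + 11.151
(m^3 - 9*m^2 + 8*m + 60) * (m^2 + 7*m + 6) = m^5 - 2*m^4 - 49*m^3 + 62*m^2 + 468*m + 360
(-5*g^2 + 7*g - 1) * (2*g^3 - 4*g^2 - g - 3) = -10*g^5 + 34*g^4 - 25*g^3 + 12*g^2 - 20*g + 3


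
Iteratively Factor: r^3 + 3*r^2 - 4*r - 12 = (r + 2)*(r^2 + r - 6) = (r + 2)*(r + 3)*(r - 2)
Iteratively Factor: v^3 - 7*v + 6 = (v - 2)*(v^2 + 2*v - 3) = (v - 2)*(v - 1)*(v + 3)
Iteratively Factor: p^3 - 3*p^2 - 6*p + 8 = (p - 1)*(p^2 - 2*p - 8) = (p - 1)*(p + 2)*(p - 4)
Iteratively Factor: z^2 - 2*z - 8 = (z + 2)*(z - 4)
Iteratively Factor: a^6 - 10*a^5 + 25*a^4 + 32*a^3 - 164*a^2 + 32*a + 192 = (a - 3)*(a^5 - 7*a^4 + 4*a^3 + 44*a^2 - 32*a - 64) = (a - 4)*(a - 3)*(a^4 - 3*a^3 - 8*a^2 + 12*a + 16) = (a - 4)*(a - 3)*(a - 2)*(a^3 - a^2 - 10*a - 8) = (a - 4)^2*(a - 3)*(a - 2)*(a^2 + 3*a + 2) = (a - 4)^2*(a - 3)*(a - 2)*(a + 1)*(a + 2)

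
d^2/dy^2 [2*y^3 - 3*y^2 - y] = 12*y - 6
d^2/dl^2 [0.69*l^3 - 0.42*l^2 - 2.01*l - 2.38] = 4.14*l - 0.84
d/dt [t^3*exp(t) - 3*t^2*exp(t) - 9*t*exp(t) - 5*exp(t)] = (t^3 - 15*t - 14)*exp(t)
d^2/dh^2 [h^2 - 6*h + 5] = 2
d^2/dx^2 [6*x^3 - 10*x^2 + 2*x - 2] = 36*x - 20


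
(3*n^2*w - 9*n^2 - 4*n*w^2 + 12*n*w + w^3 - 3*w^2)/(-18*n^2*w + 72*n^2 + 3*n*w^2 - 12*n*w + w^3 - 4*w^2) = (-n*w + 3*n + w^2 - 3*w)/(6*n*w - 24*n + w^2 - 4*w)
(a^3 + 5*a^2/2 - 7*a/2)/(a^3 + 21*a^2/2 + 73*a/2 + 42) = a*(a - 1)/(a^2 + 7*a + 12)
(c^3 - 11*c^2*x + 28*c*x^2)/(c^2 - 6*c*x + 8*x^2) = c*(-c + 7*x)/(-c + 2*x)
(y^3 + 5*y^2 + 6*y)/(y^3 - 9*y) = (y + 2)/(y - 3)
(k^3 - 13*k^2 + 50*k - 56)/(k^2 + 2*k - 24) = (k^2 - 9*k + 14)/(k + 6)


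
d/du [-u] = -1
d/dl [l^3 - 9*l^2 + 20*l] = 3*l^2 - 18*l + 20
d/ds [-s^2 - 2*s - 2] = -2*s - 2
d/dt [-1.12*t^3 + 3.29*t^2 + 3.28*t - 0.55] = -3.36*t^2 + 6.58*t + 3.28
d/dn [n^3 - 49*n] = 3*n^2 - 49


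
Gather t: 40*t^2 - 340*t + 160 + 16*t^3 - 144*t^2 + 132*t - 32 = 16*t^3 - 104*t^2 - 208*t + 128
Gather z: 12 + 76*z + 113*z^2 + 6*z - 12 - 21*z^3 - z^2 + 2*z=-21*z^3 + 112*z^2 + 84*z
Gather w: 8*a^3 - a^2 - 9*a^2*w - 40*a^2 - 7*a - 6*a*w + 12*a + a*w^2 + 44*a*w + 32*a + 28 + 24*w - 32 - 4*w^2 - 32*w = 8*a^3 - 41*a^2 + 37*a + w^2*(a - 4) + w*(-9*a^2 + 38*a - 8) - 4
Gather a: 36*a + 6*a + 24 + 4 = 42*a + 28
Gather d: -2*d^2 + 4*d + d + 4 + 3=-2*d^2 + 5*d + 7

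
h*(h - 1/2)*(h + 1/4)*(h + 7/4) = h^4 + 3*h^3/2 - 9*h^2/16 - 7*h/32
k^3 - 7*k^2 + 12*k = k*(k - 4)*(k - 3)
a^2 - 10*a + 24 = (a - 6)*(a - 4)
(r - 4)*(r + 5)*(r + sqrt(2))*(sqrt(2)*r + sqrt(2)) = sqrt(2)*r^4 + 2*r^3 + 2*sqrt(2)*r^3 - 19*sqrt(2)*r^2 + 4*r^2 - 38*r - 20*sqrt(2)*r - 40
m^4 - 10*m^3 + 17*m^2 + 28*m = m*(m - 7)*(m - 4)*(m + 1)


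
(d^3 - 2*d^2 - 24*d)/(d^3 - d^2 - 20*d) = (d - 6)/(d - 5)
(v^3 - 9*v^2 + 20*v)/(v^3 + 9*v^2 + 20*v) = (v^2 - 9*v + 20)/(v^2 + 9*v + 20)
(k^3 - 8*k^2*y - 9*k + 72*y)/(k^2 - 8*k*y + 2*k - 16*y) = (k^2 - 9)/(k + 2)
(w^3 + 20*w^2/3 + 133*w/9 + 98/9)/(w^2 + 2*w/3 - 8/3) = (9*w^2 + 42*w + 49)/(3*(3*w - 4))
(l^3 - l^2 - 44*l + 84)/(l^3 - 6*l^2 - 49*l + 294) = (l - 2)/(l - 7)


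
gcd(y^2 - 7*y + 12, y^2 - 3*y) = y - 3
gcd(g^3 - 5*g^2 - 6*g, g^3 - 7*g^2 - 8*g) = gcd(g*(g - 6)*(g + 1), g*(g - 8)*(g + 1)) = g^2 + g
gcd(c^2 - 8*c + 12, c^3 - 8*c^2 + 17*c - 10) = c - 2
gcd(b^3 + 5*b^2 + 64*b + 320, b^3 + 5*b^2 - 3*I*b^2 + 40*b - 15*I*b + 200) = b^2 + b*(5 - 8*I) - 40*I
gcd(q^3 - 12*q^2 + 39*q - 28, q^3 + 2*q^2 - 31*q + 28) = q^2 - 5*q + 4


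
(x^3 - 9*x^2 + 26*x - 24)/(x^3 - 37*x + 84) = (x - 2)/(x + 7)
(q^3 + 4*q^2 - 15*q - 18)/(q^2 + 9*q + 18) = (q^2 - 2*q - 3)/(q + 3)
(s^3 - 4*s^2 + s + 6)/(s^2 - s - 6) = (s^2 - s - 2)/(s + 2)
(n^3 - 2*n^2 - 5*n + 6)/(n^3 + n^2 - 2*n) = (n - 3)/n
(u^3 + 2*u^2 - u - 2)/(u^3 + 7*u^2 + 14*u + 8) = (u - 1)/(u + 4)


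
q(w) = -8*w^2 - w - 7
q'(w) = -16*w - 1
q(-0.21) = -7.14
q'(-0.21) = 2.36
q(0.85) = -13.63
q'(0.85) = -14.60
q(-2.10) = -40.18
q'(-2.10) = 32.60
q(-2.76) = -65.18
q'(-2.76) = 43.16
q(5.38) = -243.94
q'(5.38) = -87.08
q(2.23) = -49.01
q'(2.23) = -36.68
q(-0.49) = -8.43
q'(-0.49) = 6.84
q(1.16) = -18.92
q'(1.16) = -19.56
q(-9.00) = -646.00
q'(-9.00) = 143.00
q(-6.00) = -289.00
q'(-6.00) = 95.00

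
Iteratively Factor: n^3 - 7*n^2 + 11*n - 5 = (n - 1)*(n^2 - 6*n + 5) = (n - 1)^2*(n - 5)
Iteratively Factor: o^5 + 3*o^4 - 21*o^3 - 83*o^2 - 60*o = (o + 3)*(o^4 - 21*o^2 - 20*o) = (o - 5)*(o + 3)*(o^3 + 5*o^2 + 4*o) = (o - 5)*(o + 3)*(o + 4)*(o^2 + o) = (o - 5)*(o + 1)*(o + 3)*(o + 4)*(o)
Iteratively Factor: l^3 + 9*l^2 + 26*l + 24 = (l + 2)*(l^2 + 7*l + 12) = (l + 2)*(l + 3)*(l + 4)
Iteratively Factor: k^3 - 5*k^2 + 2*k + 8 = (k - 2)*(k^2 - 3*k - 4) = (k - 2)*(k + 1)*(k - 4)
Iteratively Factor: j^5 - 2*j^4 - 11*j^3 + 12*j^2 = (j)*(j^4 - 2*j^3 - 11*j^2 + 12*j) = j*(j + 3)*(j^3 - 5*j^2 + 4*j) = j*(j - 4)*(j + 3)*(j^2 - j) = j^2*(j - 4)*(j + 3)*(j - 1)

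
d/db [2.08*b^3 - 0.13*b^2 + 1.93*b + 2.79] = 6.24*b^2 - 0.26*b + 1.93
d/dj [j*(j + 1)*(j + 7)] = 3*j^2 + 16*j + 7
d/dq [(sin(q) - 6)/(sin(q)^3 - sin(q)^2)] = (19*sin(q) + cos(2*q) - 13)*cos(q)/((sin(q) - 1)^2*sin(q)^3)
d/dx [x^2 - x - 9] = 2*x - 1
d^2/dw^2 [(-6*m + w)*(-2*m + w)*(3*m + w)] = -10*m + 6*w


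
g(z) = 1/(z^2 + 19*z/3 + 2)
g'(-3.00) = -0.00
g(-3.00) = -0.12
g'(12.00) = 0.00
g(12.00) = 0.00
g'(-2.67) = -0.02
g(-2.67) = -0.13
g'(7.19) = -0.00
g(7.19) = 0.01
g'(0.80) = -0.13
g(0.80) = 0.13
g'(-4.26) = 0.05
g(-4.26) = -0.15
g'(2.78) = -0.02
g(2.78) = 0.04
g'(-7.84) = 0.05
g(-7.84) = 0.07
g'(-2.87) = -0.01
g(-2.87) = -0.13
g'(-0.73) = -1.12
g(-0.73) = -0.48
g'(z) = (-2*z - 19/3)/(z^2 + 19*z/3 + 2)^2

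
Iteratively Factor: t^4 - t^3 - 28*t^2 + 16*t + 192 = (t - 4)*(t^3 + 3*t^2 - 16*t - 48) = (t - 4)*(t + 4)*(t^2 - t - 12) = (t - 4)^2*(t + 4)*(t + 3)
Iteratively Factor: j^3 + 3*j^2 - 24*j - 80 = (j - 5)*(j^2 + 8*j + 16) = (j - 5)*(j + 4)*(j + 4)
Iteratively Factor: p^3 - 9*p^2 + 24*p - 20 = (p - 2)*(p^2 - 7*p + 10) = (p - 2)^2*(p - 5)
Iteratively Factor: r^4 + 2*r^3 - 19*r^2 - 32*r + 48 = (r - 1)*(r^3 + 3*r^2 - 16*r - 48) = (r - 1)*(r + 4)*(r^2 - r - 12) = (r - 4)*(r - 1)*(r + 4)*(r + 3)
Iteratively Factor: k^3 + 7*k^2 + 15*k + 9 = (k + 3)*(k^2 + 4*k + 3) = (k + 3)^2*(k + 1)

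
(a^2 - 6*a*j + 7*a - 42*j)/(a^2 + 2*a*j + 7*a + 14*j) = (a - 6*j)/(a + 2*j)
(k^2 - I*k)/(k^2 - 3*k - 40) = k*(-k + I)/(-k^2 + 3*k + 40)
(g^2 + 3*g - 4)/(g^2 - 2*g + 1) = (g + 4)/(g - 1)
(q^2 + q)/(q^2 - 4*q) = (q + 1)/(q - 4)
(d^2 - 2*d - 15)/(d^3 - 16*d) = (d^2 - 2*d - 15)/(d*(d^2 - 16))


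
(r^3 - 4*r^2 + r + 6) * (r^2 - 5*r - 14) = r^5 - 9*r^4 + 7*r^3 + 57*r^2 - 44*r - 84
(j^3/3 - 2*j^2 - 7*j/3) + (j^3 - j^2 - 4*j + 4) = 4*j^3/3 - 3*j^2 - 19*j/3 + 4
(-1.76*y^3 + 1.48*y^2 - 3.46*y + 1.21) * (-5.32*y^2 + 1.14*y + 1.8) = 9.3632*y^5 - 9.88*y^4 + 16.9264*y^3 - 7.7176*y^2 - 4.8486*y + 2.178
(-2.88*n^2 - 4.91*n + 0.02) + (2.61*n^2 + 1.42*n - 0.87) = -0.27*n^2 - 3.49*n - 0.85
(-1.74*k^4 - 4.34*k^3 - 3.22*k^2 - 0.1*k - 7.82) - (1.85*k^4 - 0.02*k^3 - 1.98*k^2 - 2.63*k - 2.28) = -3.59*k^4 - 4.32*k^3 - 1.24*k^2 + 2.53*k - 5.54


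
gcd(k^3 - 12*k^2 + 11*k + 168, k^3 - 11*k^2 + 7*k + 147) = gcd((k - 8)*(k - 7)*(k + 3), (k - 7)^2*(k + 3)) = k^2 - 4*k - 21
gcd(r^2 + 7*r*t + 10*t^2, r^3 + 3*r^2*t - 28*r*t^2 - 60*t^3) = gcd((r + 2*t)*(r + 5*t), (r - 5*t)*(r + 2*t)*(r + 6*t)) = r + 2*t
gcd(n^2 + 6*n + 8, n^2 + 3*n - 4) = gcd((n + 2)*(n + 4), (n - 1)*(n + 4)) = n + 4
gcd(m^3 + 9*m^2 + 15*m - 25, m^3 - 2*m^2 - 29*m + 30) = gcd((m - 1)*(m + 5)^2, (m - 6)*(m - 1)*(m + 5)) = m^2 + 4*m - 5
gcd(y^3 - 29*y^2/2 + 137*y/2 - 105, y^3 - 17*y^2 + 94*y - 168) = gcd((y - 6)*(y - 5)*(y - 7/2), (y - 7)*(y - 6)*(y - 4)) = y - 6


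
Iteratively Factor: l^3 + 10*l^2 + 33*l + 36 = (l + 3)*(l^2 + 7*l + 12) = (l + 3)*(l + 4)*(l + 3)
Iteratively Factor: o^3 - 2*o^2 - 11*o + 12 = (o - 1)*(o^2 - o - 12) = (o - 4)*(o - 1)*(o + 3)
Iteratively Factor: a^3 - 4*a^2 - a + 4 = (a - 1)*(a^2 - 3*a - 4) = (a - 1)*(a + 1)*(a - 4)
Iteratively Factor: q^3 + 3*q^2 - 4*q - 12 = (q - 2)*(q^2 + 5*q + 6) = (q - 2)*(q + 3)*(q + 2)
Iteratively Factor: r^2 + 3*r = (r)*(r + 3)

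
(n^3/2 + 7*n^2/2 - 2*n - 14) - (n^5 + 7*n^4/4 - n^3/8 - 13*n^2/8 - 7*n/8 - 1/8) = -n^5 - 7*n^4/4 + 5*n^3/8 + 41*n^2/8 - 9*n/8 - 111/8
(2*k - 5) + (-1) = 2*k - 6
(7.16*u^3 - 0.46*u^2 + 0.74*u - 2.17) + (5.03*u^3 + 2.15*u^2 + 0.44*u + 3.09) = 12.19*u^3 + 1.69*u^2 + 1.18*u + 0.92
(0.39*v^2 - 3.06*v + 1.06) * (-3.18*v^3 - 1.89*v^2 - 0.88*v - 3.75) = -1.2402*v^5 + 8.9937*v^4 + 2.0694*v^3 - 0.7731*v^2 + 10.5422*v - 3.975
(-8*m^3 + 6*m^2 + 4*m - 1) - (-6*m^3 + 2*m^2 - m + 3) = -2*m^3 + 4*m^2 + 5*m - 4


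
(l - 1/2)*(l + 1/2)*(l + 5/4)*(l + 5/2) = l^4 + 15*l^3/4 + 23*l^2/8 - 15*l/16 - 25/32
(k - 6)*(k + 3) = k^2 - 3*k - 18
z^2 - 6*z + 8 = (z - 4)*(z - 2)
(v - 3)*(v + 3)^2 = v^3 + 3*v^2 - 9*v - 27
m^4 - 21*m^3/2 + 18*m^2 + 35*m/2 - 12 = (m - 8)*(m - 3)*(m - 1/2)*(m + 1)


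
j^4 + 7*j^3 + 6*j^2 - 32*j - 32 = (j - 2)*(j + 1)*(j + 4)^2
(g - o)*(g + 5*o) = g^2 + 4*g*o - 5*o^2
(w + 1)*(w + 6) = w^2 + 7*w + 6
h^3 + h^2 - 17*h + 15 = (h - 3)*(h - 1)*(h + 5)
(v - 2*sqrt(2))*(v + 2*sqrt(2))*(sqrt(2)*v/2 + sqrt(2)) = sqrt(2)*v^3/2 + sqrt(2)*v^2 - 4*sqrt(2)*v - 8*sqrt(2)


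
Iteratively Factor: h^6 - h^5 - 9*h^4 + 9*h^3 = (h - 3)*(h^5 + 2*h^4 - 3*h^3) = h*(h - 3)*(h^4 + 2*h^3 - 3*h^2) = h*(h - 3)*(h + 3)*(h^3 - h^2) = h^2*(h - 3)*(h + 3)*(h^2 - h) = h^3*(h - 3)*(h + 3)*(h - 1)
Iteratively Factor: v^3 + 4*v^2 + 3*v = (v + 3)*(v^2 + v) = v*(v + 3)*(v + 1)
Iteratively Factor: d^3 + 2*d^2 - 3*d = (d)*(d^2 + 2*d - 3) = d*(d + 3)*(d - 1)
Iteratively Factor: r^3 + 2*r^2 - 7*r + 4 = (r - 1)*(r^2 + 3*r - 4) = (r - 1)*(r + 4)*(r - 1)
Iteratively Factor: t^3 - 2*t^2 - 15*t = (t + 3)*(t^2 - 5*t) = t*(t + 3)*(t - 5)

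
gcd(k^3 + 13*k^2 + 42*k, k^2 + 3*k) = k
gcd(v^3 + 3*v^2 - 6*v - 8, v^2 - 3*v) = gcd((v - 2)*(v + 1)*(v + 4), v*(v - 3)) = 1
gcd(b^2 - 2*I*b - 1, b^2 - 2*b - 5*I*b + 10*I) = 1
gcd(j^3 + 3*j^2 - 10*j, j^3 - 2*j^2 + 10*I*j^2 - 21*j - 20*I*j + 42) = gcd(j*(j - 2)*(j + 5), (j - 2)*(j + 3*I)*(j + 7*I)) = j - 2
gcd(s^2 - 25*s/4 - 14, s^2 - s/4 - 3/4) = 1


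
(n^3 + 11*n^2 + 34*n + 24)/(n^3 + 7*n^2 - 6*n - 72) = (n + 1)/(n - 3)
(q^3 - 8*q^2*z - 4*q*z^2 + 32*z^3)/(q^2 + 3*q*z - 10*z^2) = (q^2 - 6*q*z - 16*z^2)/(q + 5*z)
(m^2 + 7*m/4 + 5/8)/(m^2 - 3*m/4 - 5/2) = (m + 1/2)/(m - 2)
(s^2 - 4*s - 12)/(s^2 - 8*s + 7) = (s^2 - 4*s - 12)/(s^2 - 8*s + 7)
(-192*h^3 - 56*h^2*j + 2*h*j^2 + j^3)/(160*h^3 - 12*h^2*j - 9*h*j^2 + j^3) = (-6*h - j)/(5*h - j)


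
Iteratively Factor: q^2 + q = (q)*(q + 1)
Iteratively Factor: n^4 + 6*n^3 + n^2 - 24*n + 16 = (n + 4)*(n^3 + 2*n^2 - 7*n + 4) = (n - 1)*(n + 4)*(n^2 + 3*n - 4) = (n - 1)^2*(n + 4)*(n + 4)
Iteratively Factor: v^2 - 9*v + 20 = (v - 4)*(v - 5)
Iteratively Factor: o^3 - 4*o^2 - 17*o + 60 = (o - 5)*(o^2 + o - 12) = (o - 5)*(o - 3)*(o + 4)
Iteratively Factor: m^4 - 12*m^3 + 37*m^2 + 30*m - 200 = (m + 2)*(m^3 - 14*m^2 + 65*m - 100) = (m - 5)*(m + 2)*(m^2 - 9*m + 20) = (m - 5)^2*(m + 2)*(m - 4)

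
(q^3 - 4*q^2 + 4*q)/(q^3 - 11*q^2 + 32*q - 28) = q/(q - 7)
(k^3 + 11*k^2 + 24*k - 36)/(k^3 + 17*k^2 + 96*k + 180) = (k - 1)/(k + 5)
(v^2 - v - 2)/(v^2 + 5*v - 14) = (v + 1)/(v + 7)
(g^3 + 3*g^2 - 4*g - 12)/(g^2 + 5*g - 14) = (g^2 + 5*g + 6)/(g + 7)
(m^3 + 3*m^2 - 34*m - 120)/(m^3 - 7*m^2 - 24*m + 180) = (m + 4)/(m - 6)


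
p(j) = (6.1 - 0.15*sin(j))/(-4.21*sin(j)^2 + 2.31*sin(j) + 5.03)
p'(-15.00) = 12.07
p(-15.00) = 3.55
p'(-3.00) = 1.03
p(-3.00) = 1.32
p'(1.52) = 0.18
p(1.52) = 1.90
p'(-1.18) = -48.19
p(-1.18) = -8.85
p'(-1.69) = 3.95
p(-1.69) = -4.42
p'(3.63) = 3.79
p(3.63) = 2.04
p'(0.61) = 0.48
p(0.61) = 1.21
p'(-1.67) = 3.19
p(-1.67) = -4.35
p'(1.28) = 0.85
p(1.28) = 1.76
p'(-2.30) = 38.17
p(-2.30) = 6.43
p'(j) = (6.1 - 0.15*sin(j))*(8.42*sin(j)*cos(j) - 2.31*cos(j))/(-4.21*sin(j)^2 + 2.31*sin(j) + 5.03)^2 - 0.15*cos(j)/(-4.21*sin(j)^2 + 2.31*sin(j) + 5.03) = (-0.6315*sin(j)^2 + 51.362*sin(j) - 14.8455)*cos(j)/(17.7241*sin(j)^4 - 19.4502*sin(j)^3 - 37.0165*sin(j)^2 + 23.2386*sin(j) + 25.3009)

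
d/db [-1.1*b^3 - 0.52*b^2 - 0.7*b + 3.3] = -3.3*b^2 - 1.04*b - 0.7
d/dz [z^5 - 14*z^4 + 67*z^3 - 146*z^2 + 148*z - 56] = 5*z^4 - 56*z^3 + 201*z^2 - 292*z + 148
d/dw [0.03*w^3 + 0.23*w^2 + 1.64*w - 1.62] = 0.09*w^2 + 0.46*w + 1.64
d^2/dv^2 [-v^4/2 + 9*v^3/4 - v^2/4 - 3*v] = -6*v^2 + 27*v/2 - 1/2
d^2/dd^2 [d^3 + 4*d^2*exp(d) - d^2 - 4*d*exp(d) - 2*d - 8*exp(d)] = 4*d^2*exp(d) + 12*d*exp(d) + 6*d - 8*exp(d) - 2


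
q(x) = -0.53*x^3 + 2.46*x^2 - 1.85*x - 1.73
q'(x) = -1.59*x^2 + 4.92*x - 1.85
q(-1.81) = 12.82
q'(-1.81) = -15.96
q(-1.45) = 7.74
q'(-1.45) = -12.33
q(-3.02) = 40.89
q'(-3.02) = -31.21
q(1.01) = -1.64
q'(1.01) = 1.50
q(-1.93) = 14.81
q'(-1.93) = -17.27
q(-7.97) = 437.59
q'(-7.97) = -142.06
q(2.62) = 0.78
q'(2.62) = 0.13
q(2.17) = 0.42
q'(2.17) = 1.34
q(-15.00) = 2368.27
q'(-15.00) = -433.40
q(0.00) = -1.73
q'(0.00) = -1.85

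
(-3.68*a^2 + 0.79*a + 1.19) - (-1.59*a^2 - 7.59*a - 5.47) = -2.09*a^2 + 8.38*a + 6.66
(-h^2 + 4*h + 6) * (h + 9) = -h^3 - 5*h^2 + 42*h + 54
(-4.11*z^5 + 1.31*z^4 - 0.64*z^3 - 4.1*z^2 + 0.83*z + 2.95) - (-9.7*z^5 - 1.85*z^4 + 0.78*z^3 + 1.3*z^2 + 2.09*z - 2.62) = 5.59*z^5 + 3.16*z^4 - 1.42*z^3 - 5.4*z^2 - 1.26*z + 5.57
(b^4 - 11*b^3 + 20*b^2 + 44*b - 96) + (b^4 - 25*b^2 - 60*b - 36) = 2*b^4 - 11*b^3 - 5*b^2 - 16*b - 132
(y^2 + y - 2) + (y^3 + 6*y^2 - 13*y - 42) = y^3 + 7*y^2 - 12*y - 44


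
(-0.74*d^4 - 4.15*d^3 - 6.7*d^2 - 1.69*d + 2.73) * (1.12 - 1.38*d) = 1.0212*d^5 + 4.8982*d^4 + 4.598*d^3 - 5.1718*d^2 - 5.6602*d + 3.0576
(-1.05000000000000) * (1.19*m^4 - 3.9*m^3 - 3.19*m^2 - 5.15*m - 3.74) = -1.2495*m^4 + 4.095*m^3 + 3.3495*m^2 + 5.4075*m + 3.927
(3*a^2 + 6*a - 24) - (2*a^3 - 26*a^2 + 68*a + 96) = -2*a^3 + 29*a^2 - 62*a - 120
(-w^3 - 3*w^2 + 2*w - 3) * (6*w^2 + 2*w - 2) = -6*w^5 - 20*w^4 + 8*w^3 - 8*w^2 - 10*w + 6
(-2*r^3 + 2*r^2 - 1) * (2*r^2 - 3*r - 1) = -4*r^5 + 10*r^4 - 4*r^3 - 4*r^2 + 3*r + 1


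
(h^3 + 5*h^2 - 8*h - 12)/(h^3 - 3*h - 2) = (h + 6)/(h + 1)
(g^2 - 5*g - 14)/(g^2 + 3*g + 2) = (g - 7)/(g + 1)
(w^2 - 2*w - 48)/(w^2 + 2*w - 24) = (w - 8)/(w - 4)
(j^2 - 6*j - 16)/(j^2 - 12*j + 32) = (j + 2)/(j - 4)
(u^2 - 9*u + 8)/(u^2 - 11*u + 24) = (u - 1)/(u - 3)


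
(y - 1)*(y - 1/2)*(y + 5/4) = y^3 - y^2/4 - 11*y/8 + 5/8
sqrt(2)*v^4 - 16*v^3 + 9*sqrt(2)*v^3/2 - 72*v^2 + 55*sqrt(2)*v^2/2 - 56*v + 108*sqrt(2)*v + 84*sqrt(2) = (v + 7/2)*(v - 6*sqrt(2))*(v - 2*sqrt(2))*(sqrt(2)*v + sqrt(2))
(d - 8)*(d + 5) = d^2 - 3*d - 40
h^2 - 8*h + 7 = (h - 7)*(h - 1)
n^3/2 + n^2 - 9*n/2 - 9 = (n/2 + 1)*(n - 3)*(n + 3)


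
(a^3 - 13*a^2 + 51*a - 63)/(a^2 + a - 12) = (a^2 - 10*a + 21)/(a + 4)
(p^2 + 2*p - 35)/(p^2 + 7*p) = (p - 5)/p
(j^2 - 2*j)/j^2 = (j - 2)/j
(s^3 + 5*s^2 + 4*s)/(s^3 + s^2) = (s + 4)/s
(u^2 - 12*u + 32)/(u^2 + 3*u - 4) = (u^2 - 12*u + 32)/(u^2 + 3*u - 4)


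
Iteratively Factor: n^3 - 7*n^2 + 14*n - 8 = (n - 4)*(n^2 - 3*n + 2) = (n - 4)*(n - 2)*(n - 1)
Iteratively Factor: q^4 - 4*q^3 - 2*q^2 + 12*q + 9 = (q + 1)*(q^3 - 5*q^2 + 3*q + 9) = (q + 1)^2*(q^2 - 6*q + 9) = (q - 3)*(q + 1)^2*(q - 3)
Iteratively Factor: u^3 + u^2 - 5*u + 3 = (u - 1)*(u^2 + 2*u - 3) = (u - 1)*(u + 3)*(u - 1)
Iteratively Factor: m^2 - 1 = (m - 1)*(m + 1)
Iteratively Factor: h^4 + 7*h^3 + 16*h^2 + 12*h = (h + 2)*(h^3 + 5*h^2 + 6*h) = (h + 2)^2*(h^2 + 3*h) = (h + 2)^2*(h + 3)*(h)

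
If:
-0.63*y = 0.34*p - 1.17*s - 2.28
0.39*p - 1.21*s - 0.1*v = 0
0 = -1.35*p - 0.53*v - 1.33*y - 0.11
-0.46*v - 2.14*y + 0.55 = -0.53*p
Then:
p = 5.31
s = 4.88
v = -38.39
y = 9.82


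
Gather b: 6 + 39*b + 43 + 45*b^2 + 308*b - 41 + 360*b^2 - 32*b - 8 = 405*b^2 + 315*b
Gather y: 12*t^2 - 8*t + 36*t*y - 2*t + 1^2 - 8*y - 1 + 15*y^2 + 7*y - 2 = 12*t^2 - 10*t + 15*y^2 + y*(36*t - 1) - 2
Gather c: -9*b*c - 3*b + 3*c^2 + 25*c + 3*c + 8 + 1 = -3*b + 3*c^2 + c*(28 - 9*b) + 9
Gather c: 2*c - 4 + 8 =2*c + 4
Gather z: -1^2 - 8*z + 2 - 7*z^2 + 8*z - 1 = -7*z^2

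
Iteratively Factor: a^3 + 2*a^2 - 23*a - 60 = (a + 4)*(a^2 - 2*a - 15) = (a - 5)*(a + 4)*(a + 3)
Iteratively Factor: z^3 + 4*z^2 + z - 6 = (z - 1)*(z^2 + 5*z + 6) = (z - 1)*(z + 2)*(z + 3)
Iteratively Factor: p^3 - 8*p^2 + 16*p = (p - 4)*(p^2 - 4*p) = p*(p - 4)*(p - 4)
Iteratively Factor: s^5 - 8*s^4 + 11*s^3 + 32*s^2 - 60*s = (s - 2)*(s^4 - 6*s^3 - s^2 + 30*s) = (s - 5)*(s - 2)*(s^3 - s^2 - 6*s) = (s - 5)*(s - 2)*(s + 2)*(s^2 - 3*s) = (s - 5)*(s - 3)*(s - 2)*(s + 2)*(s)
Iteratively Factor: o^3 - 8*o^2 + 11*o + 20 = (o - 4)*(o^2 - 4*o - 5) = (o - 4)*(o + 1)*(o - 5)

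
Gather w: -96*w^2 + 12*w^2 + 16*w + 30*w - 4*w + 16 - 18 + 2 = -84*w^2 + 42*w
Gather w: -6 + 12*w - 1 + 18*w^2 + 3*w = 18*w^2 + 15*w - 7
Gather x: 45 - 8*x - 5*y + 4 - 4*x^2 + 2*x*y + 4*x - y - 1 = -4*x^2 + x*(2*y - 4) - 6*y + 48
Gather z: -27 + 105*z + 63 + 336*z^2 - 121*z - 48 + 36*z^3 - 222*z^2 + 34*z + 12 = 36*z^3 + 114*z^2 + 18*z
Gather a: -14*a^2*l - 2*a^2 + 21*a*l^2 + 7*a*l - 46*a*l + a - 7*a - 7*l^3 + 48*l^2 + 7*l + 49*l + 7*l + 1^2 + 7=a^2*(-14*l - 2) + a*(21*l^2 - 39*l - 6) - 7*l^3 + 48*l^2 + 63*l + 8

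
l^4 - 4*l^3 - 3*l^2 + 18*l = l*(l - 3)^2*(l + 2)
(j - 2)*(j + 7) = j^2 + 5*j - 14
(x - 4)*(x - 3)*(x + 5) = x^3 - 2*x^2 - 23*x + 60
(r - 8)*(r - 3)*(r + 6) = r^3 - 5*r^2 - 42*r + 144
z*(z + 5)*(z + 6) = z^3 + 11*z^2 + 30*z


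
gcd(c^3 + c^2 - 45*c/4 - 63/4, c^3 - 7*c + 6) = c + 3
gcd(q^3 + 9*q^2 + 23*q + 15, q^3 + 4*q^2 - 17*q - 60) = q^2 + 8*q + 15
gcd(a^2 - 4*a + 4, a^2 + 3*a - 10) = a - 2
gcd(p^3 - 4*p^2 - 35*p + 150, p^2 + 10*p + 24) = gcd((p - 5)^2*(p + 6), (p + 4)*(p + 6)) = p + 6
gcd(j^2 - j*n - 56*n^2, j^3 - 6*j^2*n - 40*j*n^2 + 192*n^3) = j - 8*n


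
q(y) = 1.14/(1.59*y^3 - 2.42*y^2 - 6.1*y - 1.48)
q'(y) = 1.14*(-4.77*y^2 + 4.84*y + 6.1)/(1.59*y^3 - 2.42*y^2 - 6.1*y - 1.48)^2 = (-5.4378*y^2 + 5.5176*y + 6.954)/(-1.59*y^3 + 2.42*y^2 + 6.1*y + 1.48)^2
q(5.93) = 0.01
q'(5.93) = -0.00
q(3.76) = 0.04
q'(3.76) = -0.07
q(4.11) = 0.03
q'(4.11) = -0.03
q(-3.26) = -0.02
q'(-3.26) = -0.02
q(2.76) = -0.34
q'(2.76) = -1.74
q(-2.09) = -0.08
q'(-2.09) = -0.15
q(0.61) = -0.20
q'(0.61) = 0.25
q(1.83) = -0.10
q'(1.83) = -0.01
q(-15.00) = -0.00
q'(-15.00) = -0.00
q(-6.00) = -0.00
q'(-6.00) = -0.00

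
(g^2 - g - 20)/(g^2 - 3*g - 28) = (g - 5)/(g - 7)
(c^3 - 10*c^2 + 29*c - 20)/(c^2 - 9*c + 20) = c - 1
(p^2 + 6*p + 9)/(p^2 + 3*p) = (p + 3)/p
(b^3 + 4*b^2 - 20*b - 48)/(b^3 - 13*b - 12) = (b^2 + 8*b + 12)/(b^2 + 4*b + 3)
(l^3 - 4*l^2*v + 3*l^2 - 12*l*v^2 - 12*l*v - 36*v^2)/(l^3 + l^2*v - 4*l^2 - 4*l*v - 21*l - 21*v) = (l^2 - 4*l*v - 12*v^2)/(l^2 + l*v - 7*l - 7*v)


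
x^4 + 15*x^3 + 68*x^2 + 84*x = x*(x + 2)*(x + 6)*(x + 7)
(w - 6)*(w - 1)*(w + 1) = w^3 - 6*w^2 - w + 6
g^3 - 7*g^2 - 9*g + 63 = (g - 7)*(g - 3)*(g + 3)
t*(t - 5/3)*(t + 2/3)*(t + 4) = t^4 + 3*t^3 - 46*t^2/9 - 40*t/9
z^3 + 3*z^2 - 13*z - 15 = (z - 3)*(z + 1)*(z + 5)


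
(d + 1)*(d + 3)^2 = d^3 + 7*d^2 + 15*d + 9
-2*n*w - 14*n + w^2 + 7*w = (-2*n + w)*(w + 7)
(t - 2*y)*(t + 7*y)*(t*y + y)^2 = t^4*y^2 + 5*t^3*y^3 + 2*t^3*y^2 - 14*t^2*y^4 + 10*t^2*y^3 + t^2*y^2 - 28*t*y^4 + 5*t*y^3 - 14*y^4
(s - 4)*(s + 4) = s^2 - 16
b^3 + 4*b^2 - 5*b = b*(b - 1)*(b + 5)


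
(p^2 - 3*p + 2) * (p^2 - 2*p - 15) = p^4 - 5*p^3 - 7*p^2 + 41*p - 30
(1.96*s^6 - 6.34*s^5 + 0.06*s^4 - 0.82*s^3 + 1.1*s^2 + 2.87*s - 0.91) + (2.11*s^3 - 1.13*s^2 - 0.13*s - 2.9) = 1.96*s^6 - 6.34*s^5 + 0.06*s^4 + 1.29*s^3 - 0.0299999999999998*s^2 + 2.74*s - 3.81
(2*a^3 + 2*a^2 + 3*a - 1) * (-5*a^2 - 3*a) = -10*a^5 - 16*a^4 - 21*a^3 - 4*a^2 + 3*a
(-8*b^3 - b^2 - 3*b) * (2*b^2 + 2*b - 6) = -16*b^5 - 18*b^4 + 40*b^3 + 18*b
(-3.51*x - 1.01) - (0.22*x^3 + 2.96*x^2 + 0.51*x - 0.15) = -0.22*x^3 - 2.96*x^2 - 4.02*x - 0.86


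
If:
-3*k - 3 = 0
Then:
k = -1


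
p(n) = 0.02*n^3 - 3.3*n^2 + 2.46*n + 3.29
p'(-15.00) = 114.96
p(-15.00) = -843.61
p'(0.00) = 2.46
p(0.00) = 3.29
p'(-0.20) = 3.78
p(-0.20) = 2.67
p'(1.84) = -9.48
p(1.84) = -3.23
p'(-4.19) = 31.17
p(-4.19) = -66.42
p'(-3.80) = 28.41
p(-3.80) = -54.81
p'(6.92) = -40.34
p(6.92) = -131.08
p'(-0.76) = 7.51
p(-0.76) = -0.49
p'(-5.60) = 41.30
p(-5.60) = -117.49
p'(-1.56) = 12.90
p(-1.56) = -8.65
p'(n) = 0.06*n^2 - 6.6*n + 2.46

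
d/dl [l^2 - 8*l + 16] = 2*l - 8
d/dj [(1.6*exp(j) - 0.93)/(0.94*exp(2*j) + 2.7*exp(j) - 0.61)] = (-1.504*exp(2*j) + 1.7484*exp(j) + 1.535)*exp(j)/(0.8836*exp(4*j) + 5.076*exp(3*j) + 6.1432*exp(2*j) - 3.294*exp(j) + 0.3721)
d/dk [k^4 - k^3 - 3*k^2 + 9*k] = 4*k^3 - 3*k^2 - 6*k + 9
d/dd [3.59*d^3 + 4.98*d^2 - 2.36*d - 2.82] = 10.77*d^2 + 9.96*d - 2.36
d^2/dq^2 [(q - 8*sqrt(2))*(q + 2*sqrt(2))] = 2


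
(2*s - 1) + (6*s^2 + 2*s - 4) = 6*s^2 + 4*s - 5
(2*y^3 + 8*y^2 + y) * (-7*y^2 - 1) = -14*y^5 - 56*y^4 - 9*y^3 - 8*y^2 - y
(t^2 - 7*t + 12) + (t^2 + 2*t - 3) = 2*t^2 - 5*t + 9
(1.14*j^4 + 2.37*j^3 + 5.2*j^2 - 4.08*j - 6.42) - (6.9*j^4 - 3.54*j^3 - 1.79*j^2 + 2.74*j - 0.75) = -5.76*j^4 + 5.91*j^3 + 6.99*j^2 - 6.82*j - 5.67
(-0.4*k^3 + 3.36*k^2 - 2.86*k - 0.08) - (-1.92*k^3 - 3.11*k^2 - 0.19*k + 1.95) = 1.52*k^3 + 6.47*k^2 - 2.67*k - 2.03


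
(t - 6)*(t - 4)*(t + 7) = t^3 - 3*t^2 - 46*t + 168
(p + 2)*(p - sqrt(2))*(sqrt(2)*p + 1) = sqrt(2)*p^3 - p^2 + 2*sqrt(2)*p^2 - 2*p - sqrt(2)*p - 2*sqrt(2)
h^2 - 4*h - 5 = (h - 5)*(h + 1)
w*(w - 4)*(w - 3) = w^3 - 7*w^2 + 12*w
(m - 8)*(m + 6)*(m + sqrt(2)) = m^3 - 2*m^2 + sqrt(2)*m^2 - 48*m - 2*sqrt(2)*m - 48*sqrt(2)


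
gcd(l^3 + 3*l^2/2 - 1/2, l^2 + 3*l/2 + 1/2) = l + 1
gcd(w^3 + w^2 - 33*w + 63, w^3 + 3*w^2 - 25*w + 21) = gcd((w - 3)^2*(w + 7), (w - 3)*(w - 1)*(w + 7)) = w^2 + 4*w - 21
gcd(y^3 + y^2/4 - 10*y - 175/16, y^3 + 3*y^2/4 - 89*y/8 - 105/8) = y^2 - 9*y/4 - 35/8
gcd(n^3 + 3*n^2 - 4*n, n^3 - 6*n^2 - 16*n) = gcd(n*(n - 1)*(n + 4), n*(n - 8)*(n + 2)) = n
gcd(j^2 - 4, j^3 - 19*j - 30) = j + 2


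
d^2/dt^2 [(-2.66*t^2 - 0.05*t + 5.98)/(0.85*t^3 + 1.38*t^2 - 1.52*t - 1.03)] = (-3.84370000000001*t^6 - 0.216750000000019*t^5 + 30.87438*t^4 + 68.150148*t^3 - 1.23793200000001*t^2 - 44.275368*t + 39.1449)/(0.614125*t^9 + 2.99115*t^8 + 1.56162*t^7 - 10.302213*t^6 - 10.041684*t^5 + 11.66502*t^4 + 12.156655*t^3 - 2.74701*t^2 - 4.837704*t - 1.092727)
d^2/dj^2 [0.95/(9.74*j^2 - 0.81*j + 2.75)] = (-180.24844*j^2 + 14.98986*j + 0.95*(19.48*j - 0.81)*(38.96*j - 1.62) - 50.8915)/(9.74*j^2 - 0.81*j + 2.75)^3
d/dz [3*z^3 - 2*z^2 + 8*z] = 9*z^2 - 4*z + 8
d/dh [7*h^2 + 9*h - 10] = 14*h + 9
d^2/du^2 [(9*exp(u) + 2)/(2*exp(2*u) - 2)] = (9*exp(4*u) + 8*exp(3*u) + 54*exp(2*u) + 8*exp(u) + 9)*exp(u)/(2*(exp(6*u) - 3*exp(4*u) + 3*exp(2*u) - 1))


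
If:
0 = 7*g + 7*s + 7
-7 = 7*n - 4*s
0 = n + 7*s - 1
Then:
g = -67/53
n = -45/53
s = 14/53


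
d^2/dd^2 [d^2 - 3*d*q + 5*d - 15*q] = 2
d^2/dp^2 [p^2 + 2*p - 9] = 2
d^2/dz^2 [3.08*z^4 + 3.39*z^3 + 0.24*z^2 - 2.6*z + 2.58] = 36.96*z^2 + 20.34*z + 0.48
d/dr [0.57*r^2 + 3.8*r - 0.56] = 1.14*r + 3.8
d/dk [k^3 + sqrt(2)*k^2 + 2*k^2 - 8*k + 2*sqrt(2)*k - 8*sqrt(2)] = 3*k^2 + 2*sqrt(2)*k + 4*k - 8 + 2*sqrt(2)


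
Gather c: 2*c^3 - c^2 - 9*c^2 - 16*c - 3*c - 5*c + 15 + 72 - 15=2*c^3 - 10*c^2 - 24*c + 72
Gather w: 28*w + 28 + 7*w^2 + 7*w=7*w^2 + 35*w + 28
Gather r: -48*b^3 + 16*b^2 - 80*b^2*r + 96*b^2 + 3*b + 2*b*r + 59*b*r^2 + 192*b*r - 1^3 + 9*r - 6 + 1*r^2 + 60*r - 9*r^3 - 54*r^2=-48*b^3 + 112*b^2 + 3*b - 9*r^3 + r^2*(59*b - 53) + r*(-80*b^2 + 194*b + 69) - 7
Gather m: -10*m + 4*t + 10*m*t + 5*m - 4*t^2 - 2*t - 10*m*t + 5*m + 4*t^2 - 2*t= 0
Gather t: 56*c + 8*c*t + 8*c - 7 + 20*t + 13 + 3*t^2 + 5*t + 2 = 64*c + 3*t^2 + t*(8*c + 25) + 8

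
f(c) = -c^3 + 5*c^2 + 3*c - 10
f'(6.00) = -45.00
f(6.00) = -28.00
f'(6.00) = -45.00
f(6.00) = -28.00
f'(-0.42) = -1.73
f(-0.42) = -10.30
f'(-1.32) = -15.43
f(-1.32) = -2.95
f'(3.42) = 2.11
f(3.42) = 18.74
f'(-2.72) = -46.40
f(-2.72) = 38.96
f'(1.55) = 11.29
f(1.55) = 2.94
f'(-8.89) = -323.00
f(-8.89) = 1061.09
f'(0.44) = 6.82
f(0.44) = -7.80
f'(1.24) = 10.79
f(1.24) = -0.50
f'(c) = -3*c^2 + 10*c + 3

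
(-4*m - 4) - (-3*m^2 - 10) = 3*m^2 - 4*m + 6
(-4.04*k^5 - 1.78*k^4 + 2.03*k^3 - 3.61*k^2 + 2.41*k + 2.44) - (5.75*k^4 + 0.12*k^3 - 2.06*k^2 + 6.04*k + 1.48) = -4.04*k^5 - 7.53*k^4 + 1.91*k^3 - 1.55*k^2 - 3.63*k + 0.96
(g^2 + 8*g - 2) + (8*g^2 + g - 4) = 9*g^2 + 9*g - 6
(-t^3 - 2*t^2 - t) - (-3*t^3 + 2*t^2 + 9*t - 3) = 2*t^3 - 4*t^2 - 10*t + 3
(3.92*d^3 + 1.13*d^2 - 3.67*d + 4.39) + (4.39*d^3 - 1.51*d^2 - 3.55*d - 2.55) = 8.31*d^3 - 0.38*d^2 - 7.22*d + 1.84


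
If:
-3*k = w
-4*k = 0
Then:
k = 0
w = 0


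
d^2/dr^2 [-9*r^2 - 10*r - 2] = -18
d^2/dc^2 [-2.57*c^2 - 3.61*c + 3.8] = -5.14000000000000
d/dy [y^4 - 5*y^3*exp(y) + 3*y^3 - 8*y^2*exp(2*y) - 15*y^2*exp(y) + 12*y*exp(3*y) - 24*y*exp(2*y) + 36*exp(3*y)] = -5*y^3*exp(y) + 4*y^3 - 16*y^2*exp(2*y) - 30*y^2*exp(y) + 9*y^2 + 36*y*exp(3*y) - 64*y*exp(2*y) - 30*y*exp(y) + 120*exp(3*y) - 24*exp(2*y)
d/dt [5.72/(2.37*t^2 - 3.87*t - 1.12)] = (22.1364 - 27.1128*t)/(-2.37*t^2 + 3.87*t + 1.12)^2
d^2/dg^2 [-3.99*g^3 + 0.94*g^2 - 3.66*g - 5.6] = 1.88 - 23.94*g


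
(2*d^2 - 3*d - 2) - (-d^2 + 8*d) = 3*d^2 - 11*d - 2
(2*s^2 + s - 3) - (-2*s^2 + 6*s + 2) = 4*s^2 - 5*s - 5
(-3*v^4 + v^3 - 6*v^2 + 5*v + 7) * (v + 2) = -3*v^5 - 5*v^4 - 4*v^3 - 7*v^2 + 17*v + 14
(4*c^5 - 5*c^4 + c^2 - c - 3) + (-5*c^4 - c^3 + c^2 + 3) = 4*c^5 - 10*c^4 - c^3 + 2*c^2 - c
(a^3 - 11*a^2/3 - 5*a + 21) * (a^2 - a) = a^5 - 14*a^4/3 - 4*a^3/3 + 26*a^2 - 21*a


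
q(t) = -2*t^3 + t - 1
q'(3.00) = -53.00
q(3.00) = -52.00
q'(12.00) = -863.00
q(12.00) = -3445.00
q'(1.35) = -9.94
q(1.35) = -4.57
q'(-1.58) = -13.98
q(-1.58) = 5.31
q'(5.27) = -165.64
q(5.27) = -288.46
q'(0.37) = 0.18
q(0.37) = -0.73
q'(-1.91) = -20.89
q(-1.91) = 11.03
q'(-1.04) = -5.49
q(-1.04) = 0.21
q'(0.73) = -2.20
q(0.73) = -1.05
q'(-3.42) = -69.18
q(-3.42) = 75.58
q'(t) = 1 - 6*t^2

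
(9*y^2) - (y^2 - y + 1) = 8*y^2 + y - 1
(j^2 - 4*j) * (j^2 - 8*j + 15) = j^4 - 12*j^3 + 47*j^2 - 60*j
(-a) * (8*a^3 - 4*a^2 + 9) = -8*a^4 + 4*a^3 - 9*a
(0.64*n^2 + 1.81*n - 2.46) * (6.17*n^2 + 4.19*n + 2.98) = 3.9488*n^4 + 13.8493*n^3 - 5.6871*n^2 - 4.9136*n - 7.3308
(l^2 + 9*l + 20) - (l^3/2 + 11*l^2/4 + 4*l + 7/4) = -l^3/2 - 7*l^2/4 + 5*l + 73/4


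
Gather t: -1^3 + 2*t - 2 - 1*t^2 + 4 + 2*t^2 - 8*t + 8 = t^2 - 6*t + 9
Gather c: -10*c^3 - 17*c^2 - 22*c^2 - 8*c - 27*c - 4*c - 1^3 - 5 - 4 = -10*c^3 - 39*c^2 - 39*c - 10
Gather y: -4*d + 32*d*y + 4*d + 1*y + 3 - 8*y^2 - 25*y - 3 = -8*y^2 + y*(32*d - 24)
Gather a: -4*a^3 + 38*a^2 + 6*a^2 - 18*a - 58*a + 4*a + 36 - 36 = -4*a^3 + 44*a^2 - 72*a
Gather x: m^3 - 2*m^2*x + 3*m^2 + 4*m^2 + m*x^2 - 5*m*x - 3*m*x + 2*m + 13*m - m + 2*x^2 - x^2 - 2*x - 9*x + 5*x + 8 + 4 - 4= m^3 + 7*m^2 + 14*m + x^2*(m + 1) + x*(-2*m^2 - 8*m - 6) + 8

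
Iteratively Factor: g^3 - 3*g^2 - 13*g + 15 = (g - 5)*(g^2 + 2*g - 3) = (g - 5)*(g + 3)*(g - 1)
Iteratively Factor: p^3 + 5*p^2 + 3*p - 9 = (p - 1)*(p^2 + 6*p + 9) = (p - 1)*(p + 3)*(p + 3)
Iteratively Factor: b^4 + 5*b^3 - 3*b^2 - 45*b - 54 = (b - 3)*(b^3 + 8*b^2 + 21*b + 18) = (b - 3)*(b + 2)*(b^2 + 6*b + 9) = (b - 3)*(b + 2)*(b + 3)*(b + 3)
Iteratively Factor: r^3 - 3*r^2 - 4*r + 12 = (r + 2)*(r^2 - 5*r + 6) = (r - 3)*(r + 2)*(r - 2)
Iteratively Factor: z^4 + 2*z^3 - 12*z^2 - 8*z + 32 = (z - 2)*(z^3 + 4*z^2 - 4*z - 16) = (z - 2)*(z + 2)*(z^2 + 2*z - 8) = (z - 2)*(z + 2)*(z + 4)*(z - 2)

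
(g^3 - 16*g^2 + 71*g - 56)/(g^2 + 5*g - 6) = (g^2 - 15*g + 56)/(g + 6)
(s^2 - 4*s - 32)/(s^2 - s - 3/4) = 4*(-s^2 + 4*s + 32)/(-4*s^2 + 4*s + 3)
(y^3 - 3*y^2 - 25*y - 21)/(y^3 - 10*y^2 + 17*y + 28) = (y + 3)/(y - 4)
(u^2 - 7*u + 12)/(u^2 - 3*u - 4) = (u - 3)/(u + 1)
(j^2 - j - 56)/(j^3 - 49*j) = (j - 8)/(j*(j - 7))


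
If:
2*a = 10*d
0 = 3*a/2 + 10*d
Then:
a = 0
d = 0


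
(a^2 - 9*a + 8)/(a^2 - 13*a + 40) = (a - 1)/(a - 5)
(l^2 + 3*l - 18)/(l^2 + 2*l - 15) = (l + 6)/(l + 5)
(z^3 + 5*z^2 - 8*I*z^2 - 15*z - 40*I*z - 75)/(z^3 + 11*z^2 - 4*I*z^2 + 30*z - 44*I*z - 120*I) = (z^2 - 8*I*z - 15)/(z^2 + z*(6 - 4*I) - 24*I)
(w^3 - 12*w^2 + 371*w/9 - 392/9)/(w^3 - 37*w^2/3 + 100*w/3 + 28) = (9*w^2 - 45*w + 56)/(3*(3*w^2 - 16*w - 12))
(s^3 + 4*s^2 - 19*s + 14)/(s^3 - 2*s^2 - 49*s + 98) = (s - 1)/(s - 7)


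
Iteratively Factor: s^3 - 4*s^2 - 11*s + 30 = (s - 5)*(s^2 + s - 6) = (s - 5)*(s + 3)*(s - 2)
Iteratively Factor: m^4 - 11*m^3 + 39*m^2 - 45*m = (m - 5)*(m^3 - 6*m^2 + 9*m) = m*(m - 5)*(m^2 - 6*m + 9) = m*(m - 5)*(m - 3)*(m - 3)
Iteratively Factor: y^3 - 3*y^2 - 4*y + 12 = (y - 3)*(y^2 - 4) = (y - 3)*(y - 2)*(y + 2)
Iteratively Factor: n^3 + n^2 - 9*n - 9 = (n + 3)*(n^2 - 2*n - 3) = (n - 3)*(n + 3)*(n + 1)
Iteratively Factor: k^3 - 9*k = (k)*(k^2 - 9) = k*(k + 3)*(k - 3)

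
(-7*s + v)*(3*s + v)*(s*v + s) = -21*s^3*v - 21*s^3 - 4*s^2*v^2 - 4*s^2*v + s*v^3 + s*v^2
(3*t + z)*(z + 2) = 3*t*z + 6*t + z^2 + 2*z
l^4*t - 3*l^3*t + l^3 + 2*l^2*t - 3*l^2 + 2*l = l*(l - 2)*(l - 1)*(l*t + 1)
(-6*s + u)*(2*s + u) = -12*s^2 - 4*s*u + u^2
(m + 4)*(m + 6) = m^2 + 10*m + 24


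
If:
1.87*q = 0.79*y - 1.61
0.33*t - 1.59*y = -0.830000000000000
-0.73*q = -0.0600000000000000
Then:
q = 0.08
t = 8.24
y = 2.23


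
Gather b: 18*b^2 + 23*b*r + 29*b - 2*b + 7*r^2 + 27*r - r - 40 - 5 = 18*b^2 + b*(23*r + 27) + 7*r^2 + 26*r - 45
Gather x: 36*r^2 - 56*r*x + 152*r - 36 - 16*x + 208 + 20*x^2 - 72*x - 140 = 36*r^2 + 152*r + 20*x^2 + x*(-56*r - 88) + 32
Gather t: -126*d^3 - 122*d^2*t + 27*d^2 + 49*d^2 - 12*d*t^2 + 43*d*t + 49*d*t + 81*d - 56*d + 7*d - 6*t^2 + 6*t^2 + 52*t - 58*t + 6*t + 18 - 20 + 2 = -126*d^3 + 76*d^2 - 12*d*t^2 + 32*d + t*(-122*d^2 + 92*d)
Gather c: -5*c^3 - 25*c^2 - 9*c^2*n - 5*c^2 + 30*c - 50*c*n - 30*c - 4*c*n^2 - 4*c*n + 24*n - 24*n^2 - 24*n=-5*c^3 + c^2*(-9*n - 30) + c*(-4*n^2 - 54*n) - 24*n^2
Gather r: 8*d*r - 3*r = r*(8*d - 3)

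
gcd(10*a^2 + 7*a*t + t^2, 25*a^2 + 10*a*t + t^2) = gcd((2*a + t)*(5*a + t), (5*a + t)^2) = 5*a + t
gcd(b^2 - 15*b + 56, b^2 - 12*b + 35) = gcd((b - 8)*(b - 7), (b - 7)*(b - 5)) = b - 7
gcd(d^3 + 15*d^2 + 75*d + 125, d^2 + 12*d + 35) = d + 5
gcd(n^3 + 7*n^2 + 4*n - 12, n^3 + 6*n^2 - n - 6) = n^2 + 5*n - 6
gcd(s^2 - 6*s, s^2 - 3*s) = s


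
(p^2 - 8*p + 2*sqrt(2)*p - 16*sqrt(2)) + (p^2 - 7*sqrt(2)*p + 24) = 2*p^2 - 8*p - 5*sqrt(2)*p - 16*sqrt(2) + 24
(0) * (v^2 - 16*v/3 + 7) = 0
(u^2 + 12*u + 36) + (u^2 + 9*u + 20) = 2*u^2 + 21*u + 56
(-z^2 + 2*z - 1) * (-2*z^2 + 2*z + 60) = 2*z^4 - 6*z^3 - 54*z^2 + 118*z - 60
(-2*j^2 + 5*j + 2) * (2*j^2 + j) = -4*j^4 + 8*j^3 + 9*j^2 + 2*j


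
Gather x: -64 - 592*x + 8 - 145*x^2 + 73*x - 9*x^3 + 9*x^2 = -9*x^3 - 136*x^2 - 519*x - 56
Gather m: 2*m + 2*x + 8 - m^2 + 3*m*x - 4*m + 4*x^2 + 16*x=-m^2 + m*(3*x - 2) + 4*x^2 + 18*x + 8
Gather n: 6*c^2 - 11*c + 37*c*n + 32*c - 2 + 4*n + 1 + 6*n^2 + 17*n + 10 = 6*c^2 + 21*c + 6*n^2 + n*(37*c + 21) + 9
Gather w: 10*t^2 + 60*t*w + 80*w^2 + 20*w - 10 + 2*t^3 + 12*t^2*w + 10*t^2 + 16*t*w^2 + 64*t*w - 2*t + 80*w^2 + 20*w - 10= 2*t^3 + 20*t^2 - 2*t + w^2*(16*t + 160) + w*(12*t^2 + 124*t + 40) - 20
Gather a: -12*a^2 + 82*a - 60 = -12*a^2 + 82*a - 60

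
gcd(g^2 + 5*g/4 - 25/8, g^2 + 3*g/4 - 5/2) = g - 5/4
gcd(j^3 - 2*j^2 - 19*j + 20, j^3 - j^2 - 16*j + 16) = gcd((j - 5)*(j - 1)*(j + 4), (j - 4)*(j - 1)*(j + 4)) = j^2 + 3*j - 4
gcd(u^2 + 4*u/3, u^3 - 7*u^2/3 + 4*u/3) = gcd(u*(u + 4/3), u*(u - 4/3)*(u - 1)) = u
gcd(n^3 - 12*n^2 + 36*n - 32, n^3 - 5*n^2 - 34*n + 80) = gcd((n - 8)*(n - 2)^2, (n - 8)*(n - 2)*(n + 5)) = n^2 - 10*n + 16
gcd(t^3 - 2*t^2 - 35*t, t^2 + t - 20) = t + 5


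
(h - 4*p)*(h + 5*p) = h^2 + h*p - 20*p^2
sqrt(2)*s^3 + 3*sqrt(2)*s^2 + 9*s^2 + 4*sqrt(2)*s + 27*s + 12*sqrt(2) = (s + 3)*(s + 4*sqrt(2))*(sqrt(2)*s + 1)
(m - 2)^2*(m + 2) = m^3 - 2*m^2 - 4*m + 8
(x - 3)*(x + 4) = x^2 + x - 12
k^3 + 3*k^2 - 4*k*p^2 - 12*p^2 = (k + 3)*(k - 2*p)*(k + 2*p)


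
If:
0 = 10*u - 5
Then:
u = 1/2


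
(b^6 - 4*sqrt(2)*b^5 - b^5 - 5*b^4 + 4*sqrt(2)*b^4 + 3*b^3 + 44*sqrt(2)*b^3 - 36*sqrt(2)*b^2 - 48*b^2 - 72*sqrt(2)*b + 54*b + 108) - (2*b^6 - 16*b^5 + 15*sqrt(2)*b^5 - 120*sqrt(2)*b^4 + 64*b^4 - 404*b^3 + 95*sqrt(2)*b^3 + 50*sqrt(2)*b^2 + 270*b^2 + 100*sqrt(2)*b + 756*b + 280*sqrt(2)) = -b^6 - 19*sqrt(2)*b^5 + 15*b^5 - 69*b^4 + 124*sqrt(2)*b^4 - 51*sqrt(2)*b^3 + 407*b^3 - 318*b^2 - 86*sqrt(2)*b^2 - 702*b - 172*sqrt(2)*b - 280*sqrt(2) + 108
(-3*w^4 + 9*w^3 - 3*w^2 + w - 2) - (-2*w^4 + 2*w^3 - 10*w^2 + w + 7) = -w^4 + 7*w^3 + 7*w^2 - 9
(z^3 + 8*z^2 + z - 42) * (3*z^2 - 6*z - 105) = 3*z^5 + 18*z^4 - 150*z^3 - 972*z^2 + 147*z + 4410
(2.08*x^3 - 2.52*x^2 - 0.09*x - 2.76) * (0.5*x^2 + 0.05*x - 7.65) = 1.04*x^5 - 1.156*x^4 - 16.083*x^3 + 17.8935*x^2 + 0.5505*x + 21.114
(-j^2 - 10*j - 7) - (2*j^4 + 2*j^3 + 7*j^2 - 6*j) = -2*j^4 - 2*j^3 - 8*j^2 - 4*j - 7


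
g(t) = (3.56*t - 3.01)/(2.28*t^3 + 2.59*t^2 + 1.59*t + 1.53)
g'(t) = (3.56*t - 3.01)*(-6.84*t^2 - 5.18*t - 1.59)/(2.28*t^3 + 2.59*t^2 + 1.59*t + 1.53)^2 + 3.56/(2.28*t^3 + 2.59*t^2 + 1.59*t + 1.53) = (-16.2336*t^3 + 11.368*t^2 + 15.5918*t + 10.2327)/(5.1984*t^6 + 11.8104*t^5 + 13.9585*t^4 + 15.213*t^3 + 10.4535*t^2 + 4.8654*t + 2.3409)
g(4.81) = 0.04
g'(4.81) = -0.01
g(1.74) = 0.13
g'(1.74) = -0.02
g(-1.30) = 6.53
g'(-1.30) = 32.81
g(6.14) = 0.03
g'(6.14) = -0.01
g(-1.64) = 2.12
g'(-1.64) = 5.00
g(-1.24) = 9.21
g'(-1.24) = 60.49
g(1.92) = 0.13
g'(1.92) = -0.04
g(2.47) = 0.10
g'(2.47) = -0.04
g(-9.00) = 0.02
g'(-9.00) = 0.01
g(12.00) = 0.01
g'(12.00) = -0.00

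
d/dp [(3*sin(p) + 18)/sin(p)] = -18*cos(p)/sin(p)^2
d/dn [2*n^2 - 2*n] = 4*n - 2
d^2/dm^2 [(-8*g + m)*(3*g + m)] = 2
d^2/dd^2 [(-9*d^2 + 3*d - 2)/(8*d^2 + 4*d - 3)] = 2*(480*d^3 - 1032*d^2 + 24*d - 125)/(512*d^6 + 768*d^5 - 192*d^4 - 512*d^3 + 72*d^2 + 108*d - 27)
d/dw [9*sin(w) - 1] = 9*cos(w)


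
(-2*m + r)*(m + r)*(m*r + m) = -2*m^3*r - 2*m^3 - m^2*r^2 - m^2*r + m*r^3 + m*r^2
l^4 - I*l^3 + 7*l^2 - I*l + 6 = (l - 3*I)*(l - I)*(l + I)*(l + 2*I)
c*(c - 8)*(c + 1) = c^3 - 7*c^2 - 8*c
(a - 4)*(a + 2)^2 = a^3 - 12*a - 16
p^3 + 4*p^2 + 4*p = p*(p + 2)^2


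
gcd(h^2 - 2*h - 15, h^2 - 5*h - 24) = h + 3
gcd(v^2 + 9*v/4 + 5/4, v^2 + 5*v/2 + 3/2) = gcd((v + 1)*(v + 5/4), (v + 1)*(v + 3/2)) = v + 1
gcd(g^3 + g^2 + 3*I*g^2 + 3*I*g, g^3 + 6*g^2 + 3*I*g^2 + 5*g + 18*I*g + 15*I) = g^2 + g*(1 + 3*I) + 3*I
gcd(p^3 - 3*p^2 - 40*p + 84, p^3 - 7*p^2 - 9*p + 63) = p - 7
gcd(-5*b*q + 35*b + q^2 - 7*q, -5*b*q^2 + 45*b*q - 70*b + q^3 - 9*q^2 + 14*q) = -5*b*q + 35*b + q^2 - 7*q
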